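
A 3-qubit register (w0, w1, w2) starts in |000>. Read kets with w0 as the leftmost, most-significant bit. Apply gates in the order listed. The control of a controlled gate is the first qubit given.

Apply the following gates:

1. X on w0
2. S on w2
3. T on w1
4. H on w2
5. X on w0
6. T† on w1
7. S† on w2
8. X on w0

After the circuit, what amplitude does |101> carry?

The amplitude on |101> is -sqrt(2)*I/2.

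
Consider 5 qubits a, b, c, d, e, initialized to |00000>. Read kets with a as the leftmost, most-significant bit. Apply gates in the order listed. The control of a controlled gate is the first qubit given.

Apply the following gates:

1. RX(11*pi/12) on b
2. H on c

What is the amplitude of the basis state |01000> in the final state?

|01000> carries amplitude -I*sqrt(6*sqrt(2) + 12)/8 - I*sqrt(4 - 2*sqrt(2))/8 in the final state.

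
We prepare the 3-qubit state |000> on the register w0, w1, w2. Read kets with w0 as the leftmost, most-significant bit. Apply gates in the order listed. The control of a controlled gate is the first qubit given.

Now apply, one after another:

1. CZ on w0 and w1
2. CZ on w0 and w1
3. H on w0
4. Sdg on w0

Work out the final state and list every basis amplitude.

The final amplitudes are sqrt(2)/2 on |000>, -sqrt(2)*I/2 on |100>, and 0 on every other basis state. Key observation: the block from step 1 through step 2 cancels to the identity and can be dropped.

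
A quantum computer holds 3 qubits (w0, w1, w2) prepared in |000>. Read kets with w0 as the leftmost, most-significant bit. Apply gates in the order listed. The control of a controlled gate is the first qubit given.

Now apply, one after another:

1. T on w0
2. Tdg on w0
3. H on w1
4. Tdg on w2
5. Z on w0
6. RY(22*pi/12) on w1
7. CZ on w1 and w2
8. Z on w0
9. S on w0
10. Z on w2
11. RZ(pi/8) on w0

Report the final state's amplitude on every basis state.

The resulting statevector has amplitude sqrt(3)*exp(15*I*pi/16)/2 on |000>, exp(15*I*pi/16)/2 on |010>, and 0 on every other basis state.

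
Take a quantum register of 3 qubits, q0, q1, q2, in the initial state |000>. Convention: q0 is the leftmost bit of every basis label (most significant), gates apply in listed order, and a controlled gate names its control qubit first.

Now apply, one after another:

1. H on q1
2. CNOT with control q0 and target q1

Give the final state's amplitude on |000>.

The final state's coefficient on |000> equals sqrt(2)/2.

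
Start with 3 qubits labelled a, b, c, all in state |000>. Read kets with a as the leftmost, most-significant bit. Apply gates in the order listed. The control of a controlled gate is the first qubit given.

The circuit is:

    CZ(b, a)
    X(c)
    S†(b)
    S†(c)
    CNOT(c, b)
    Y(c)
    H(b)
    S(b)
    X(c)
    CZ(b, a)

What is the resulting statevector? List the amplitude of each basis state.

After the circuit, the state carries amplitude -sqrt(2)/2 on |001>, sqrt(2)*I/2 on |011>, and 0 on every other basis state.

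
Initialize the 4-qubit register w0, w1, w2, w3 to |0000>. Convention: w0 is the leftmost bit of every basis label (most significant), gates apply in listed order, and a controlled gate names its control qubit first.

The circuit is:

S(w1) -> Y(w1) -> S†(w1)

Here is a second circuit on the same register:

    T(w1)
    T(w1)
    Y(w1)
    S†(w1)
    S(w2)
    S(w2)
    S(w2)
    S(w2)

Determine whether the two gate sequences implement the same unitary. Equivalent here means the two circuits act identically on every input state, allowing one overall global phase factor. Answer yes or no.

Yes, they are equivalent — the unitaries differ by at most a global phase.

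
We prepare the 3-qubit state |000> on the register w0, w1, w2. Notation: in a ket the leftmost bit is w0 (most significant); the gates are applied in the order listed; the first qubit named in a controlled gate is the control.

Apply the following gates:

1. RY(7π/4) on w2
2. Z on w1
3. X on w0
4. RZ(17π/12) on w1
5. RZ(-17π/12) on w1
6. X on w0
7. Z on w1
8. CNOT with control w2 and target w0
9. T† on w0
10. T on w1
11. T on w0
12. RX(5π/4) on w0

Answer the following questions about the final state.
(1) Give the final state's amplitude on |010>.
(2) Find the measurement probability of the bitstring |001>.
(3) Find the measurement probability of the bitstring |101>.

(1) The final state's coefficient on |010> equals 0. Key observation: the block from step 2 through step 7 cancels to the identity and can be dropped.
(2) Outcome |001> occurs with probability 1/8.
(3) Outcome |101> occurs with probability 3/8 - sqrt(2)/4.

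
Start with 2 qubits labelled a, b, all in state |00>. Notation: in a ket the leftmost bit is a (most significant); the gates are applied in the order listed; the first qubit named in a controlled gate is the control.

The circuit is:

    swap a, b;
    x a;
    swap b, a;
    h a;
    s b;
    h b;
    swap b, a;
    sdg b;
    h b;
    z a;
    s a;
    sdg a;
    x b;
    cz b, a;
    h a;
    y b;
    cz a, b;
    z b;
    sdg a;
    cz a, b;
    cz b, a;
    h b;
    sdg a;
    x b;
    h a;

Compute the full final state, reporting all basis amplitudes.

The resulting statevector has amplitude -1/2 on |00>, I/2 on |01>, -I/2 on |10>, 1/2 on |11>.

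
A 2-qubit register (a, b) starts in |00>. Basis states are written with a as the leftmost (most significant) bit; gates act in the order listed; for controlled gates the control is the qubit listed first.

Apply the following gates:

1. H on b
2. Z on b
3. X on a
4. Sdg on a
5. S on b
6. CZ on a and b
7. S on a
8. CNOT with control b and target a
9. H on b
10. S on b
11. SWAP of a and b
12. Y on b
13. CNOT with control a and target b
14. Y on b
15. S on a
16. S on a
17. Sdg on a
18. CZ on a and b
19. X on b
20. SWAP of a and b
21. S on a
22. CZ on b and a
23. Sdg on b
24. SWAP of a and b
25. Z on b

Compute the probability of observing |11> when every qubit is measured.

The probability of measuring |11> is 1/4.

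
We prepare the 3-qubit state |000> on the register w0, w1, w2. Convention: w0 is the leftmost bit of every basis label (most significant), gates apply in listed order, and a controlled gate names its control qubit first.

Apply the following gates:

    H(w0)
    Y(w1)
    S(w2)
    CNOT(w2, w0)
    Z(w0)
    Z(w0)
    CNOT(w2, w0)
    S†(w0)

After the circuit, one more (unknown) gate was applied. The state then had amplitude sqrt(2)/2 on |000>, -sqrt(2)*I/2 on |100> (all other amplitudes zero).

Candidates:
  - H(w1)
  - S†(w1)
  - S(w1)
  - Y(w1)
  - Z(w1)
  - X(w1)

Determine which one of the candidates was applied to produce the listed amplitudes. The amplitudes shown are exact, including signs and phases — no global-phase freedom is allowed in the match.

The applied gate was Y(w1). Key observation: the block from step 4 through step 7 cancels to the identity and can be dropped.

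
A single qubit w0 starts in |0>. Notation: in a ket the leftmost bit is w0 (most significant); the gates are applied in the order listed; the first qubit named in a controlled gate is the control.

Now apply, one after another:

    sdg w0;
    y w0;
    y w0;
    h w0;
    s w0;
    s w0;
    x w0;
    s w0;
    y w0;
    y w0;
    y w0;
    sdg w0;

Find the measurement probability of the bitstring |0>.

The probability of measuring |0> is 1/2.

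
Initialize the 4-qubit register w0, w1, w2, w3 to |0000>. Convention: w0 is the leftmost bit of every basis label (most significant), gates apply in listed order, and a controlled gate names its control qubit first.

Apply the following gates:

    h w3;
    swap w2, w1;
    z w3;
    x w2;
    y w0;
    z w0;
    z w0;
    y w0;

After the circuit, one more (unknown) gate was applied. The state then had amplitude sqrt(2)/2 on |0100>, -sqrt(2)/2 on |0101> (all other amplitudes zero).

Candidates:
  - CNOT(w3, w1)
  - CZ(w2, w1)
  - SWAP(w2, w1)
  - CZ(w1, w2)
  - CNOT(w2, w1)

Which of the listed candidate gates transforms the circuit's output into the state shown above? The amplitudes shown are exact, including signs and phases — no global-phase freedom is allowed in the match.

The unique candidate consistent with the amplitudes is SWAP(w2, w1). Key observation: gates 5-8 undo each other exactly, leaving only the rest of the circuit to track.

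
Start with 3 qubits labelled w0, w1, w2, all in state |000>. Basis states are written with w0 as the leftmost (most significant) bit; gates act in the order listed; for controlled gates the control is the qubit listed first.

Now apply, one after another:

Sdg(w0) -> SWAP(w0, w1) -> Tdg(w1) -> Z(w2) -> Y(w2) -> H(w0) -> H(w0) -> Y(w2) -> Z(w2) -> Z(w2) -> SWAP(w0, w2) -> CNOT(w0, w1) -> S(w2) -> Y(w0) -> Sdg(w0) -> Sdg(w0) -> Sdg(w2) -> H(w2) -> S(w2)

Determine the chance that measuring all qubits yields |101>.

The probability of measuring |101> is 1/2. Key observation: gates 4-9 undo each other exactly, leaving only the rest of the circuit to track.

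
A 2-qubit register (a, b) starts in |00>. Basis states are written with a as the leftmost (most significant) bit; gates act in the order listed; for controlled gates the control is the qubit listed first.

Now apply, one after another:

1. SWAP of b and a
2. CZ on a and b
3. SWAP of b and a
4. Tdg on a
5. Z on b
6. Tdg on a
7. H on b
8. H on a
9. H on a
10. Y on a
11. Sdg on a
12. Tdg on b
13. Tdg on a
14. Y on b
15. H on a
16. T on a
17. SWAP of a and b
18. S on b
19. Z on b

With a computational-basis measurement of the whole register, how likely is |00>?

A full measurement returns |00> with probability 1/4.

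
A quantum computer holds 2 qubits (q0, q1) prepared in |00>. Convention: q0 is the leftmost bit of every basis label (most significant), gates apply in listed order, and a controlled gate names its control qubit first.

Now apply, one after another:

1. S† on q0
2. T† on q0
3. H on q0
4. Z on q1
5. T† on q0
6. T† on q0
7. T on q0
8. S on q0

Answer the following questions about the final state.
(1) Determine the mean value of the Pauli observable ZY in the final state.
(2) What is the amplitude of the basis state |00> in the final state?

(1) In the final state, ZY has expectation 0.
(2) The amplitude on |00> is sqrt(2)/2.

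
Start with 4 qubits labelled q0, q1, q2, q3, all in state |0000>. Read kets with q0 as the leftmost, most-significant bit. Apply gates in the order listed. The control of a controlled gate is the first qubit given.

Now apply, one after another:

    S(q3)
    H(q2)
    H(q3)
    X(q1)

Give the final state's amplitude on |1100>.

|1100> carries amplitude 0 in the final state.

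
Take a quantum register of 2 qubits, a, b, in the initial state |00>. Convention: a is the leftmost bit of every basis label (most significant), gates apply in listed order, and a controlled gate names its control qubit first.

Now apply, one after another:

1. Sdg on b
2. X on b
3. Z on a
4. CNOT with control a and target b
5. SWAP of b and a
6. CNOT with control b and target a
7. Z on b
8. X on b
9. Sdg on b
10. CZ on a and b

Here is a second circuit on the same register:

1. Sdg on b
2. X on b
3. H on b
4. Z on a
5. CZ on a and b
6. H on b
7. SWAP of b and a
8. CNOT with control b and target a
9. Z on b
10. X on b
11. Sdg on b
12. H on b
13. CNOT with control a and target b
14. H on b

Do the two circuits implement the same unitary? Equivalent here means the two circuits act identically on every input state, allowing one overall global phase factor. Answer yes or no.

Yes: on every input state the two circuits agree up to one overall phase factor.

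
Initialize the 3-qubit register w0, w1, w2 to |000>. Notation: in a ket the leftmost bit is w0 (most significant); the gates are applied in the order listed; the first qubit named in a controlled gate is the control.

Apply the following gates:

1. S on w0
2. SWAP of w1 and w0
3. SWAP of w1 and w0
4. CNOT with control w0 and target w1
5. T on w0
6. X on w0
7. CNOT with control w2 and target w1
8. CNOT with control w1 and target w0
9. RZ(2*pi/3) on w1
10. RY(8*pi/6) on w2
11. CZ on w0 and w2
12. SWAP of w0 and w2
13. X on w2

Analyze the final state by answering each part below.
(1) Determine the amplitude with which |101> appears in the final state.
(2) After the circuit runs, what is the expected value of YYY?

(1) The amplitude on |101> is 0. Key observation: steps 2-3 multiply out to the identity, so the circuit reduces to the remaining gates.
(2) In the final state, YYY has expectation 0.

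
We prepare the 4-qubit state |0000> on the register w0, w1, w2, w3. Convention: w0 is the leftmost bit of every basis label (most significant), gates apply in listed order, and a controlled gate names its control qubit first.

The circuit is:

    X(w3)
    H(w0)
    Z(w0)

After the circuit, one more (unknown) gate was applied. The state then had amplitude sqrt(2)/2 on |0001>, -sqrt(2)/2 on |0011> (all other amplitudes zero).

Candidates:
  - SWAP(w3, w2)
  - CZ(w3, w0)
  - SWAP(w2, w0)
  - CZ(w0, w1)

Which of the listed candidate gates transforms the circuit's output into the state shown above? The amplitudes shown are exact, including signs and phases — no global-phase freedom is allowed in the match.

The applied gate was SWAP(w2, w0).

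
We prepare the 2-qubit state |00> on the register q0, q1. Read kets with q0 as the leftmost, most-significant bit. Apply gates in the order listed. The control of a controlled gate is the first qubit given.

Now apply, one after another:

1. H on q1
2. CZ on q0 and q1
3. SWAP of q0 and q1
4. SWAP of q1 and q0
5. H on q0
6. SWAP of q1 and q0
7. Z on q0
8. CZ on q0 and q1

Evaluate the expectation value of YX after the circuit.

The expectation value of YX is 0.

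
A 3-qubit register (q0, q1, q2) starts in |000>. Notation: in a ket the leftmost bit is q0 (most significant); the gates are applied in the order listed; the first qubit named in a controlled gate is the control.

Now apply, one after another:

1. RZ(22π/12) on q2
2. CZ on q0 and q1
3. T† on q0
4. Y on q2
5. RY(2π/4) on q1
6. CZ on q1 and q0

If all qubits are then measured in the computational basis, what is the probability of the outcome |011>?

A full measurement returns |011> with probability 1/2.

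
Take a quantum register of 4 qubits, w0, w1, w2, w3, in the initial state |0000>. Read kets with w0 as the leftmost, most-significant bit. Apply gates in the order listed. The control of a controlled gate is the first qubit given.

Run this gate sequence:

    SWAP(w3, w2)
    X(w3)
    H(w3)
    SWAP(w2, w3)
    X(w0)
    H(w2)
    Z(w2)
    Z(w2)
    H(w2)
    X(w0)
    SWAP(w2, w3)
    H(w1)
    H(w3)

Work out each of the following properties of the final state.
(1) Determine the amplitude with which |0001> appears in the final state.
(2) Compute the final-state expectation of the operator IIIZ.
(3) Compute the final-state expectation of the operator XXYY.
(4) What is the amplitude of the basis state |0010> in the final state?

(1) The amplitude on |0001> is sqrt(2)/2. Key observation: steps 4-11 multiply out to the identity, so the circuit reduces to the remaining gates.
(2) The observable IIIZ averages to -1.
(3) The expectation value of XXYY is 0.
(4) |0010> carries amplitude 0 in the final state.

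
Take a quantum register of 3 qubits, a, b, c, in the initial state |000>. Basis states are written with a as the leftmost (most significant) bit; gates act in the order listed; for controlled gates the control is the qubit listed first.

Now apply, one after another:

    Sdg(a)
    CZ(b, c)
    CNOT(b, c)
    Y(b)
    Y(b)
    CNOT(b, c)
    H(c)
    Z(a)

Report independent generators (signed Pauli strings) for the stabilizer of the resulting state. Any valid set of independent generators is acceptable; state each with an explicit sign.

One valid set of independent stabilizer generators is +IIX, +ZII, +IZI (any independent generating set of the same group is equally correct). Key observation: the block from step 3 through step 6 cancels to the identity and can be dropped.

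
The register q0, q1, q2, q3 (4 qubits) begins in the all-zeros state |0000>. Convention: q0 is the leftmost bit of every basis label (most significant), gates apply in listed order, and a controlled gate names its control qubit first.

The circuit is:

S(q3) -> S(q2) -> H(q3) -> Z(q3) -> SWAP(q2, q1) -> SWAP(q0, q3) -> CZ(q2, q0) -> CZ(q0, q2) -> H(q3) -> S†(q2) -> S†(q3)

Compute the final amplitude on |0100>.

The final state's coefficient on |0100> equals 0.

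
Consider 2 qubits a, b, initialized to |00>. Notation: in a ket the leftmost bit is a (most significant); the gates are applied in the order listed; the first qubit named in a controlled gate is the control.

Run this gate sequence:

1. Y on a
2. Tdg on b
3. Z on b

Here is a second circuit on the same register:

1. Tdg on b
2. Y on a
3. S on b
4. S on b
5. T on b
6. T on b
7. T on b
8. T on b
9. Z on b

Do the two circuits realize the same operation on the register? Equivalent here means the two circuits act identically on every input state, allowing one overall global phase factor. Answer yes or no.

Yes, they are equivalent — the unitaries differ by at most a global phase.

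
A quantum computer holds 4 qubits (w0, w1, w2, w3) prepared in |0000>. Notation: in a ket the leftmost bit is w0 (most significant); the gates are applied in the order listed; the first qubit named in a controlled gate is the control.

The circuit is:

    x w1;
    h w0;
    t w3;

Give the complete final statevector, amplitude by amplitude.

The resulting statevector has amplitude sqrt(2)/2 on |0100>, sqrt(2)/2 on |1100>, and 0 on every other basis state.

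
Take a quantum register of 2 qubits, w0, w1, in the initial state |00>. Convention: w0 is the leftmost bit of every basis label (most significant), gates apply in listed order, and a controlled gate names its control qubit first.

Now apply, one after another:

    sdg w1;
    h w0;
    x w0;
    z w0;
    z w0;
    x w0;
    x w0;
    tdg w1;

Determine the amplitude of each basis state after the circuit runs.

The resulting statevector has amplitude sqrt(2)/2 on |00>, 0 on |01>, sqrt(2)/2 on |10>, 0 on |11>.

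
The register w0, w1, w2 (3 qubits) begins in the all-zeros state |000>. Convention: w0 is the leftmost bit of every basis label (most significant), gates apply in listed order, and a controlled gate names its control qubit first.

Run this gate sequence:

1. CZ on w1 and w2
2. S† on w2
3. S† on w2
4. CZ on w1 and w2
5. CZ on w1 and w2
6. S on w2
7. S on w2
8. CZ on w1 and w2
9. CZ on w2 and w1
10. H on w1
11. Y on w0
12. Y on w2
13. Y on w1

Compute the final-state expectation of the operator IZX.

In the final state, IZX has expectation 0. Key observation: the block from step 1 through step 8 cancels to the identity and can be dropped.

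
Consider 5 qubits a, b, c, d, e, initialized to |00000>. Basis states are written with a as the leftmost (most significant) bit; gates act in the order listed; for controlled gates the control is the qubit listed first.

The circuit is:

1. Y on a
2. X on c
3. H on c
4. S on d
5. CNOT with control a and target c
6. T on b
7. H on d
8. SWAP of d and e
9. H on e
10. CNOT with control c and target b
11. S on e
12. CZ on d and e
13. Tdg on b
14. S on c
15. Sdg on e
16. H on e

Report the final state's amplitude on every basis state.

The resulting statevector has amplitude -I/2 on |10000>, -I/2 on |10001>, exp(3*I*pi/4)/2 on |11100>, exp(3*I*pi/4)/2 on |11101>, and 0 on every other basis state.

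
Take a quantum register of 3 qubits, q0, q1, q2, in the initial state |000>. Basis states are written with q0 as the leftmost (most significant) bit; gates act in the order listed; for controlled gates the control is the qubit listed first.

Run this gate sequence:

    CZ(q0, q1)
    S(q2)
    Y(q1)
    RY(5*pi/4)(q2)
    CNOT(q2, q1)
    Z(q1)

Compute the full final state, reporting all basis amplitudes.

The final amplitudes are I*sqrt(sqrt(2) + 2)/2 on |001>, I*sqrt(2 - sqrt(2))/2 on |010>, and 0 on every other basis state.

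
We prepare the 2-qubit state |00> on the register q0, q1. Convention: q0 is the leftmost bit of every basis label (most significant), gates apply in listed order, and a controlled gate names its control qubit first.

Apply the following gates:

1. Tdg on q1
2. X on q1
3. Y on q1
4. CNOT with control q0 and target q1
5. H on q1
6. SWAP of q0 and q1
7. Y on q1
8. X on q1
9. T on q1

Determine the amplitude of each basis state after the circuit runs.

After the circuit, the state carries amplitude sqrt(2)/2 on |00>, 0 on |01>, sqrt(2)/2 on |10>, 0 on |11>.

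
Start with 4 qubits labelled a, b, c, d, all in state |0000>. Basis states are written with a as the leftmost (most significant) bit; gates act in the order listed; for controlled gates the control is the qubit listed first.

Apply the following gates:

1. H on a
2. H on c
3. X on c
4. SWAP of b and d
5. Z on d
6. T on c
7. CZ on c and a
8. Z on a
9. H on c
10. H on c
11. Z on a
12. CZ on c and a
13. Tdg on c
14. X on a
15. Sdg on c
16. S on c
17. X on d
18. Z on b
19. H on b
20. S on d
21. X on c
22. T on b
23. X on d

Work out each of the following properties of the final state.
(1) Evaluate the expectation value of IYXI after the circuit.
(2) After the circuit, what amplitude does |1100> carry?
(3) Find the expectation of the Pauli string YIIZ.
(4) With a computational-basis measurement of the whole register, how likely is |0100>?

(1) In the final state, IYXI has expectation sqrt(2)/2. Key observation: gates 6-13 undo each other exactly, leaving only the rest of the circuit to track.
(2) |1100> carries amplitude sqrt(2)*exp(3*I*pi/4)/4 in the final state.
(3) The expectation value of YIIZ is 0.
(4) A full measurement returns |0100> with probability 1/8.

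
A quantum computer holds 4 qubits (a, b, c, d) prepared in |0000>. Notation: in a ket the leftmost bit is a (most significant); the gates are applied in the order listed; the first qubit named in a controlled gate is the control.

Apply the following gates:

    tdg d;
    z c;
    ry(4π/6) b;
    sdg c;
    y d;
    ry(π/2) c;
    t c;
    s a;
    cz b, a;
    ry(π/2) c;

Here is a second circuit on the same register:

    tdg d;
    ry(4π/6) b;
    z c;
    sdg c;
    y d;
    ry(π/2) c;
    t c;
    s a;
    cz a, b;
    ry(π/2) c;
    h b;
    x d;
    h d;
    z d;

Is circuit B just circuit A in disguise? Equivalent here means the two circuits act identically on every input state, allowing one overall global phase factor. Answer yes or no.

No, they are not equivalent — no single phase factor reconciles the two unitaries.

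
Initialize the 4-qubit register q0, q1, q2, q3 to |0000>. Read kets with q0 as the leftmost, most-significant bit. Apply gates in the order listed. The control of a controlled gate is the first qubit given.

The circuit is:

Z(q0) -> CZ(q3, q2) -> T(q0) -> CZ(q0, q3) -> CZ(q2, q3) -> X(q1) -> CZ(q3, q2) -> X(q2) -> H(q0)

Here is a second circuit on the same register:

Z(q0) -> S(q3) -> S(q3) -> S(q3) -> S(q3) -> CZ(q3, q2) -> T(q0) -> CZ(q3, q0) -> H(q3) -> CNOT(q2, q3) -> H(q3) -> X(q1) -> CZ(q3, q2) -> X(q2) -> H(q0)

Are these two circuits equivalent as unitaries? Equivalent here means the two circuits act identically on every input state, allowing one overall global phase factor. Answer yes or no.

Yes: on every input state the two circuits agree up to one overall phase factor.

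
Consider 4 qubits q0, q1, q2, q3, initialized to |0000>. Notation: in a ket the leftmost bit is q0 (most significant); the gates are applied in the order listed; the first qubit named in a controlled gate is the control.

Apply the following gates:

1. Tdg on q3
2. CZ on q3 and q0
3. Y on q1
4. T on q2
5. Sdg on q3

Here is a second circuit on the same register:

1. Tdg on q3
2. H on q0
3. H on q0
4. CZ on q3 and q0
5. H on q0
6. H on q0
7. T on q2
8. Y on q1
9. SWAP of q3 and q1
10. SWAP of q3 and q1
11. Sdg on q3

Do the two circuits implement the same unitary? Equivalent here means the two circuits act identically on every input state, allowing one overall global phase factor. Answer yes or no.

Yes, they are equivalent — the unitaries differ by at most a global phase.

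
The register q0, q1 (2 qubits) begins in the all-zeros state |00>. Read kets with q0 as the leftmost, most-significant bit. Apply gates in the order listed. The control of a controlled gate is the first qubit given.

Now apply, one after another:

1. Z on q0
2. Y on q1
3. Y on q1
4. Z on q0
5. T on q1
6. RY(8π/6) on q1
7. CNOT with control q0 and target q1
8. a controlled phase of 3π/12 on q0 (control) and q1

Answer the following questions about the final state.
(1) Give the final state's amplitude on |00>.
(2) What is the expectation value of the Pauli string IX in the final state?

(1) |00> carries amplitude -1/2 in the final state.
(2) In the final state, IX has expectation -sqrt(3)/2.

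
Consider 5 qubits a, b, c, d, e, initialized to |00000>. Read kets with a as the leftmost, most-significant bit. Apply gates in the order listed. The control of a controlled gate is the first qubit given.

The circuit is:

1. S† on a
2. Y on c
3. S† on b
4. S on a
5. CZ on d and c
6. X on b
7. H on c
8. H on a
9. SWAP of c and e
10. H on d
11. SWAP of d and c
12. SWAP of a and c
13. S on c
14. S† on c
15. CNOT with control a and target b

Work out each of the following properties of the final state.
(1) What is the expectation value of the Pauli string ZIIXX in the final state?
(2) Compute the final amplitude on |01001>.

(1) The expectation value of ZIIXX is 0.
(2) The amplitude on |01001> is -sqrt(2)*I/4.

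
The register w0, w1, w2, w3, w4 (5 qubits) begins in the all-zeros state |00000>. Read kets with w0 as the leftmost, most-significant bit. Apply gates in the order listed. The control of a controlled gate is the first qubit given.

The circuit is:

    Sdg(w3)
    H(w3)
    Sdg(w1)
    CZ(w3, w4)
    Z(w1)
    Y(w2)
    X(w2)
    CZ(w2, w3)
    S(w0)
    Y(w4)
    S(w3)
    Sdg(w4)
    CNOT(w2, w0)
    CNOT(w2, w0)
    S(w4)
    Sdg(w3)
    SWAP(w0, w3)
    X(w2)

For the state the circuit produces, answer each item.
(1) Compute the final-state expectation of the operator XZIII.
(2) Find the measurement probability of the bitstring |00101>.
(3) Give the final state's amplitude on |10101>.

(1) The observable XZIII averages to 1. Key observation: gates 11-16 undo each other exactly, leaving only the rest of the circuit to track.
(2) A full measurement returns |00101> with probability 1/2.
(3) The final state's coefficient on |10101> equals -sqrt(2)/2.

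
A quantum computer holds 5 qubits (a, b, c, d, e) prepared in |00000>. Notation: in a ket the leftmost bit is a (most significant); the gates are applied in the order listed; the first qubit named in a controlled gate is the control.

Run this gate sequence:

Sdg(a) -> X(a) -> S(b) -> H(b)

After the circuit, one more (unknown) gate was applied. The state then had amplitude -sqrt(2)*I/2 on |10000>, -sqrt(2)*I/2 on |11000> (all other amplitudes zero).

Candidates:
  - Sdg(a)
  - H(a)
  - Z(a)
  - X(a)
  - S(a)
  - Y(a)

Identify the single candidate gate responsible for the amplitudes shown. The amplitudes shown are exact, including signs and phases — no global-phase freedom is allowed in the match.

The unique candidate consistent with the amplitudes is Sdg(a).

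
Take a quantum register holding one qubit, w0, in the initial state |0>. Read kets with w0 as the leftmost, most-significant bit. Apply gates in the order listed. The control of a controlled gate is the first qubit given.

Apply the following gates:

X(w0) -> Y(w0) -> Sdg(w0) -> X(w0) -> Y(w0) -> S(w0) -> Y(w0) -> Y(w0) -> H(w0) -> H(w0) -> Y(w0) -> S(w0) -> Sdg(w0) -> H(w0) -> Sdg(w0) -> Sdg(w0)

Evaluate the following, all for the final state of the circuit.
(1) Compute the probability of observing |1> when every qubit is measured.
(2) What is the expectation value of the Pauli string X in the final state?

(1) Outcome |1> occurs with probability 1/2.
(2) In the final state, X has expectation 1.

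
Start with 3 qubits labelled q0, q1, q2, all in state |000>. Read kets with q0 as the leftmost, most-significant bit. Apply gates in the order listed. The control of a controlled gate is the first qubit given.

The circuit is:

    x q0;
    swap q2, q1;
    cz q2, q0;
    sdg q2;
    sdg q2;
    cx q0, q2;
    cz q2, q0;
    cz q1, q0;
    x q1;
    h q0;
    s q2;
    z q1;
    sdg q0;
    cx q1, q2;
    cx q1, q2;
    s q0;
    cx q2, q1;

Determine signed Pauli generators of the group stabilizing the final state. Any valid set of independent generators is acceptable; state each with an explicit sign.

The stabilizer group can be generated by -XII, +IZI, -IIZ, among other valid generating sets. Key observation: gates 13-16 undo each other exactly, leaving only the rest of the circuit to track.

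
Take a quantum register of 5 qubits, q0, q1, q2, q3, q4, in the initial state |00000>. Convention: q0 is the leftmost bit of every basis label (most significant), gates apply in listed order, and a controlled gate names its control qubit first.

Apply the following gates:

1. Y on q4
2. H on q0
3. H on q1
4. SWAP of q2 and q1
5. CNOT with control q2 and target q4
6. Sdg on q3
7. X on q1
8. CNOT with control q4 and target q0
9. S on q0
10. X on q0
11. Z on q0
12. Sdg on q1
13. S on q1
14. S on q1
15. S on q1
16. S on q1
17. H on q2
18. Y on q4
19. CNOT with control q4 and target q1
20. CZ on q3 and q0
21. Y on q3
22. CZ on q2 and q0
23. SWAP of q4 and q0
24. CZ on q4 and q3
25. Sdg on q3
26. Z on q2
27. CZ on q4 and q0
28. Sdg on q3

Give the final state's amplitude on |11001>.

The amplitude on |11001> is 0.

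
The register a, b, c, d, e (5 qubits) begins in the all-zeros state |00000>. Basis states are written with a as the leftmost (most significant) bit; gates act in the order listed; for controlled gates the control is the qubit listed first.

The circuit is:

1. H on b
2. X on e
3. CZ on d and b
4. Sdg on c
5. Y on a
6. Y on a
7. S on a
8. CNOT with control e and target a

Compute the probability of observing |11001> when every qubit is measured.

The probability of measuring |11001> is 1/2.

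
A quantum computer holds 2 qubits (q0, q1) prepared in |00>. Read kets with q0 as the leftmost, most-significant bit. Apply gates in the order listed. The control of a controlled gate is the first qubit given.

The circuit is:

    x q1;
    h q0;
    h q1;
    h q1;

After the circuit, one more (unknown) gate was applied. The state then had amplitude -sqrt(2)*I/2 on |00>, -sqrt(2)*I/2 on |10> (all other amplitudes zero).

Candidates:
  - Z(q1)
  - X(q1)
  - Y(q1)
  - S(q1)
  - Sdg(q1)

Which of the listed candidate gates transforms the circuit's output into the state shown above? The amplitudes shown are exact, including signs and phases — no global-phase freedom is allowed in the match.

It was Y(q1) that produced the state shown. Key observation: gates 3-4 undo each other exactly, leaving only the rest of the circuit to track.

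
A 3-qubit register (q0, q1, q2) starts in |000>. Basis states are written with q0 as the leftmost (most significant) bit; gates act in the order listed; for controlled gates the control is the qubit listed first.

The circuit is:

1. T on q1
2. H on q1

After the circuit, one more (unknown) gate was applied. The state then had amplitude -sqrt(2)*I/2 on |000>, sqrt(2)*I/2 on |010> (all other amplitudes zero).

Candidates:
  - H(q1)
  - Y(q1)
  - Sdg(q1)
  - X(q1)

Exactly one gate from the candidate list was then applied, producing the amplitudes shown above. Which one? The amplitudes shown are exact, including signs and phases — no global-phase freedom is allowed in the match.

The unique candidate consistent with the amplitudes is Y(q1).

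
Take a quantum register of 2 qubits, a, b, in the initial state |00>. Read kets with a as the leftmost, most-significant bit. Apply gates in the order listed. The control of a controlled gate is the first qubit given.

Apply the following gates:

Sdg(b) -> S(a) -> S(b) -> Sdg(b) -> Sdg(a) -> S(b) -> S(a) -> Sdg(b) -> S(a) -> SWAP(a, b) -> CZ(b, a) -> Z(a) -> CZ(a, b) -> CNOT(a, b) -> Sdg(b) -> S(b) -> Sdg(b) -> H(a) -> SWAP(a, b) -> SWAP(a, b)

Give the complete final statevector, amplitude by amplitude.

The final amplitudes are sqrt(2)/2 on |00>, 0 on |01>, sqrt(2)/2 on |10>, 0 on |11>.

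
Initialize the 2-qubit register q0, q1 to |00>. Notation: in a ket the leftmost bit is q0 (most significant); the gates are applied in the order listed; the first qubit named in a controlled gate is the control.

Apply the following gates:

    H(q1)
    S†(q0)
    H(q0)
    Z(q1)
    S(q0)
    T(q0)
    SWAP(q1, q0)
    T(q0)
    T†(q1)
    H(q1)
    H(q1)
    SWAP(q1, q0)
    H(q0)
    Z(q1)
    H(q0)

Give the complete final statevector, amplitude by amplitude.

After the circuit, the state carries amplitude 1/2 on |00>, exp(I*pi/4)/2 on |01>, I/2 on |10>, exp(3*I*pi/4)/2 on |11>.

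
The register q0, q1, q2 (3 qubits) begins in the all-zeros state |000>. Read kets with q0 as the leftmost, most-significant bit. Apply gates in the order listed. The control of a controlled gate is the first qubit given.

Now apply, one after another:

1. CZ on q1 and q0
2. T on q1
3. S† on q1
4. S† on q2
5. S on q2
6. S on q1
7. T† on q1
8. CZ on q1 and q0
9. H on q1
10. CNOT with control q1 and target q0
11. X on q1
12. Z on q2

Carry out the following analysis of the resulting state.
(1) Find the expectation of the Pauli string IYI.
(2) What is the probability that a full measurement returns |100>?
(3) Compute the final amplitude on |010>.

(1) The observable IYI averages to 0. Key observation: steps 1-8 multiply out to the identity, so the circuit reduces to the remaining gates.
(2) A full measurement returns |100> with probability 1/2.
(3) The amplitude on |010> is sqrt(2)/2.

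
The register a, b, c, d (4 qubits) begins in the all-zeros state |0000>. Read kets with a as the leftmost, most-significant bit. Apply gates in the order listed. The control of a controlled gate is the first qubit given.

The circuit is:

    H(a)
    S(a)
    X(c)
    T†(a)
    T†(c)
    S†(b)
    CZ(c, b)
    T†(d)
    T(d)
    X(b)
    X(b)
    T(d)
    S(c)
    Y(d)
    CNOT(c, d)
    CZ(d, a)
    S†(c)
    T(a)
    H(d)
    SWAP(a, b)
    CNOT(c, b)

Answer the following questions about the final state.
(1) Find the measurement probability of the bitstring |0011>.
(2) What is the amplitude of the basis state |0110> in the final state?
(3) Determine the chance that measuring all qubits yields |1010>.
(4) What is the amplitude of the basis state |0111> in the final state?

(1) The probability of measuring |0011> is 1/4. Key observation: the block from step 10 through step 11 cancels to the identity and can be dropped.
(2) |0110> carries amplitude exp(I*pi/4)/2 in the final state.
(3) A full measurement returns |1010> with probability 0.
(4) The amplitude on |0111> is exp(I*pi/4)/2.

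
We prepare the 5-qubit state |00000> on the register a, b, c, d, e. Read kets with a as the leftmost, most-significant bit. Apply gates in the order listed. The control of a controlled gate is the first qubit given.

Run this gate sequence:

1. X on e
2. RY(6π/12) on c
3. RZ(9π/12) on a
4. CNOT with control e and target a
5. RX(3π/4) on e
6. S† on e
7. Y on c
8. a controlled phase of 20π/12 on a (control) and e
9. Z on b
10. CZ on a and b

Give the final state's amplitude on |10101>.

The amplitude on |10101> is -sqrt(4 - 2*sqrt(2))*exp(7*I*pi/24)/4.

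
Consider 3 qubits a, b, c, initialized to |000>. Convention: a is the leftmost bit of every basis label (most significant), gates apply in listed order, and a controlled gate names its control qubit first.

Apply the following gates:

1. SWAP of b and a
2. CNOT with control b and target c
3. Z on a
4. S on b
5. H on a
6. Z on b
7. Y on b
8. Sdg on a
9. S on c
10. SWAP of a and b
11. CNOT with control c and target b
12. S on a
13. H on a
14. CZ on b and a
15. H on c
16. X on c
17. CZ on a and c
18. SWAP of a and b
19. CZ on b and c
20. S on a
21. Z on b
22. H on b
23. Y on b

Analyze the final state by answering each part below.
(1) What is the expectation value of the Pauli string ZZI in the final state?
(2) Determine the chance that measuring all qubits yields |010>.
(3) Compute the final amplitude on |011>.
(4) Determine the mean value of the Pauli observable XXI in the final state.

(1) The expectation value of ZZI is -1.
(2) The probability of measuring |010> is 1/4.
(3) |011> carries amplitude -I/2 in the final state.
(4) The expectation value of XXI is -1.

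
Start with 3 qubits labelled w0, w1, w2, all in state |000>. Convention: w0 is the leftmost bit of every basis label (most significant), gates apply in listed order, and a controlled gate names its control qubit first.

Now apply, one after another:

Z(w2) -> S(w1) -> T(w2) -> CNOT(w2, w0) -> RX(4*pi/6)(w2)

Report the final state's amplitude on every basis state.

After the circuit, the state carries amplitude 1/2 on |000>, -sqrt(3)*I/2 on |001>, and 0 on every other basis state.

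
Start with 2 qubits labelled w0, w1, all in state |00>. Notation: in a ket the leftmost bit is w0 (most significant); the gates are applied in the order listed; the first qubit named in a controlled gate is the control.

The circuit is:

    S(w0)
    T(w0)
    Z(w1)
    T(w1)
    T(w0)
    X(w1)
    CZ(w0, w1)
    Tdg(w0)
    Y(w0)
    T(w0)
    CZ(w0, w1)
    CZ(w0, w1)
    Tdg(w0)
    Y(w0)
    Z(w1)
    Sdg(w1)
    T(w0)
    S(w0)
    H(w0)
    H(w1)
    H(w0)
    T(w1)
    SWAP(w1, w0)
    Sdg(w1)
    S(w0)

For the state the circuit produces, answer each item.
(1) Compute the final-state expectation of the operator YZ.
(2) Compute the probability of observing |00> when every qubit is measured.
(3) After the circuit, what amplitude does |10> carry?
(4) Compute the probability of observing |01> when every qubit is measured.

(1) The observable YZ averages to -sqrt(2)/2. Key observation: gates 9-14 undo each other exactly, leaving only the rest of the circuit to track.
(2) The probability of measuring |00> is 1/2.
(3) The final state's coefficient on |10> equals sqrt(2)*exp(I*pi/4)/2.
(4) Outcome |01> occurs with probability 0.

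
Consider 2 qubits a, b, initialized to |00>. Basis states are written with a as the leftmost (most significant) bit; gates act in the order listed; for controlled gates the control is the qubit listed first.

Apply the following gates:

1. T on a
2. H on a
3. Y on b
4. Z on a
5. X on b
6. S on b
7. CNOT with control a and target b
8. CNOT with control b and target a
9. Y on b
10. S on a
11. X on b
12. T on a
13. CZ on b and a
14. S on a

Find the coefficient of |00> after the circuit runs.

The final state's coefficient on |00> equals -sqrt(2)/2.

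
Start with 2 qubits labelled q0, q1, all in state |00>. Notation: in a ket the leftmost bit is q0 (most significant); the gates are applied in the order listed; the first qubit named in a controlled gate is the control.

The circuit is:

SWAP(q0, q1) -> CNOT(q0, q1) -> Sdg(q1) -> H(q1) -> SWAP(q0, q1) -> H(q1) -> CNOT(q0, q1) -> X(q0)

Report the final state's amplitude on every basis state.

After the circuit, the state carries amplitude 1/2 on |00>, 1/2 on |01>, 1/2 on |10>, 1/2 on |11>.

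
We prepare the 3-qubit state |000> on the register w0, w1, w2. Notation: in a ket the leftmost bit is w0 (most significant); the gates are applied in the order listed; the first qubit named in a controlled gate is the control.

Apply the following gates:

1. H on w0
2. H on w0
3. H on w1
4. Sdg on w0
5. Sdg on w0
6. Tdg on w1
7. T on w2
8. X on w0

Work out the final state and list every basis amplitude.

The resulting statevector has amplitude sqrt(2)/2 on |100>, -sqrt(2)*exp(3*I*pi/4)/2 on |110>, and 0 on every other basis state.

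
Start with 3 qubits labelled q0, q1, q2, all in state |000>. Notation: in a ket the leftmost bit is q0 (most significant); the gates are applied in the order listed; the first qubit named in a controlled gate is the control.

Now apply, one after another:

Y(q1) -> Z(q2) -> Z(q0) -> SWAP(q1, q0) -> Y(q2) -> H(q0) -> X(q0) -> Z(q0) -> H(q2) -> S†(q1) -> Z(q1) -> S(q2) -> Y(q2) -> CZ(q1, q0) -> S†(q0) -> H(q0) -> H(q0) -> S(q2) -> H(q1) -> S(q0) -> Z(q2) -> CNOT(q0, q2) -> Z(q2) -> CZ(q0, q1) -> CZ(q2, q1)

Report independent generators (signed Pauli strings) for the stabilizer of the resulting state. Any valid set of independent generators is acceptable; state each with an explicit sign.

One valid set of independent stabilizer generators is -XZI, +ZXZ, +IZX (any independent generating set of the same group is equally correct).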